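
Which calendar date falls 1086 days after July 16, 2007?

July 6, 2010

Advancing 1086 days from July 16, 2007.
July has 31 days, so 31 − 16 = 15 days remain after July 16, 2007; 1086 − 15 = 1071 left.
August 2007 has 31 days: 1071 − 31 = 1040 left.
September 2007 has 30 days: 1040 − 30 = 1010 left.
October 2007 has 31 days: 1010 − 31 = 979 left.
November 2007 has 30 days: 979 − 30 = 949 left.
December 2007 has 31 days: 949 − 31 = 918 left.
January 2008 has 31 days: 918 − 31 = 887 left.
February 2008 has 29 days (2008 is a leap year): 887 − 29 = 858 left.
March 2008 has 31 days: 858 − 31 = 827 left.
April 2008 has 30 days: 827 − 30 = 797 left.
May 2008 has 31 days: 797 − 31 = 766 left.
June 2008 has 30 days: 766 − 30 = 736 left.
July 2008 has 31 days: 736 − 31 = 705 left.
August 2008 has 31 days: 705 − 31 = 674 left.
September 2008 has 30 days: 674 − 30 = 644 left.
October 2008 has 31 days: 644 − 31 = 613 left.
November 2008 has 30 days: 613 − 30 = 583 left.
December 2008 has 31 days: 583 − 31 = 552 left.
January 2009 has 31 days: 552 − 31 = 521 left.
February 2009 has 28 days (2009 is not a leap year): 521 − 28 = 493 left.
March 2009 has 31 days: 493 − 31 = 462 left.
April 2009 has 30 days: 462 − 30 = 432 left.
May 2009 has 31 days: 432 − 31 = 401 left.
June 2009 has 30 days: 401 − 30 = 371 left.
July 2009 has 31 days: 371 − 31 = 340 left.
August 2009 has 31 days: 340 − 31 = 309 left.
September 2009 has 30 days: 309 − 30 = 279 left.
October 2009 has 31 days: 279 − 31 = 248 left.
November 2009 has 30 days: 248 − 30 = 218 left.
December 2009 has 31 days: 218 − 31 = 187 left.
January 2010 has 31 days: 187 − 31 = 156 left.
February 2010 has 28 days (2010 is not a leap year): 156 − 28 = 128 left.
March 2010 has 31 days: 128 − 31 = 97 left.
April 2010 has 30 days: 97 − 30 = 67 left.
May 2010 has 31 days: 67 − 31 = 36 left.
June 2010 has 30 days: 36 − 30 = 6 left.
6 days into July 2010 → July 6, 2010.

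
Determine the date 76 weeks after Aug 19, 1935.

February 1, 1937

Advancing 76 weeks = 532 days from August 19, 1935.
August has 31 days, so 31 − 19 = 12 days remain after August 19, 1935; 532 − 12 = 520 left.
September 1935 has 30 days: 520 − 30 = 490 left.
October 1935 has 31 days: 490 − 31 = 459 left.
November 1935 has 30 days: 459 − 30 = 429 left.
December 1935 has 31 days: 429 − 31 = 398 left.
January 1936 has 31 days: 398 − 31 = 367 left.
February 1936 has 29 days (1936 is a leap year): 367 − 29 = 338 left.
March 1936 has 31 days: 338 − 31 = 307 left.
April 1936 has 30 days: 307 − 30 = 277 left.
May 1936 has 31 days: 277 − 31 = 246 left.
June 1936 has 30 days: 246 − 30 = 216 left.
July 1936 has 31 days: 216 − 31 = 185 left.
August 1936 has 31 days: 185 − 31 = 154 left.
September 1936 has 30 days: 154 − 30 = 124 left.
October 1936 has 31 days: 124 − 31 = 93 left.
November 1936 has 30 days: 93 − 30 = 63 left.
December 1936 has 31 days: 63 − 31 = 32 left.
January 1937 has 31 days: 32 − 31 = 1 left.
1 day into February 1937 → February 1, 1937.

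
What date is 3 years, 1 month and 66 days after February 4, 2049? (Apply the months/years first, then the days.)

May 9, 2052

Adding 3 years, 1 month and 66 days from February 4, 2049: first the month/year part, then the days.
+3 years → 2052; month 2 + 1 = 3 → March 2052.
Day 4 is valid in March, giving March 4, 2052.
Now add 66 days from March 4, 2052.
March has 31 days, so 31 − 4 = 27 days remain after March 4, 2052; 66 − 27 = 39 left.
April 2052 has 30 days: 39 − 30 = 9 left.
9 days into May 2052 → May 9, 2052.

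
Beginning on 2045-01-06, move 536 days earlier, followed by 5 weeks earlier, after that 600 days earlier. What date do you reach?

Going back 536 days from January 6, 2045:
Going back 6 days from January 6, 2045 reaches the end of the previous month; 536 − 6 = 530 left.
December 2044 has 31 days: 530 − 31 = 499 left.
November 2044 has 30 days: 499 − 30 = 469 left.
October 2044 has 31 days: 469 − 31 = 438 left.
September 2044 has 30 days: 438 − 30 = 408 left.
August 2044 has 31 days: 408 − 31 = 377 left.
July 2044 has 31 days: 377 − 31 = 346 left.
June 2044 has 30 days: 346 − 30 = 316 left.
May 2044 has 31 days: 316 − 31 = 285 left.
April 2044 has 30 days: 285 − 30 = 255 left.
March 2044 has 31 days: 255 − 31 = 224 left.
February 2044 has 29 days (2044 is a leap year): 224 − 29 = 195 left.
January 2044 has 31 days: 195 − 31 = 164 left.
December 2043 has 31 days: 164 − 31 = 133 left.
November 2043 has 30 days: 133 − 30 = 103 left.
October 2043 has 31 days: 103 − 31 = 72 left.
September 2043 has 30 days: 72 − 30 = 42 left.
August 2043 has 31 days: 42 − 31 = 11 left.
July 2043 has 31 days; 31 − 11 = 20 → July 20, 2043.
Counting back 5 weeks (= 35 days) from July 20, 2043:
Going back 20 days from July 20, 2043 reaches the end of the previous month; 35 − 20 = 15 left.
June 2043 has 30 days; 30 − 15 = 15 → June 15, 2043.
Subtracting 600 days from June 15, 2043:
Going back 15 days from June 15, 2043 reaches the end of the previous month; 600 − 15 = 585 left.
May 2043 has 31 days: 585 − 31 = 554 left.
April 2043 has 30 days: 554 − 30 = 524 left.
March 2043 has 31 days: 524 − 31 = 493 left.
February 2043 has 28 days (2043 is not a leap year): 493 − 28 = 465 left.
January 2043 has 31 days: 465 − 31 = 434 left.
December 2042 has 31 days: 434 − 31 = 403 left.
November 2042 has 30 days: 403 − 30 = 373 left.
October 2042 has 31 days: 373 − 31 = 342 left.
September 2042 has 30 days: 342 − 30 = 312 left.
August 2042 has 31 days: 312 − 31 = 281 left.
July 2042 has 31 days: 281 − 31 = 250 left.
June 2042 has 30 days: 250 − 30 = 220 left.
May 2042 has 31 days: 220 − 31 = 189 left.
April 2042 has 30 days: 189 − 30 = 159 left.
March 2042 has 31 days: 159 − 31 = 128 left.
February 2042 has 28 days (2042 is not a leap year): 128 − 28 = 100 left.
January 2042 has 31 days: 100 − 31 = 69 left.
December 2041 has 31 days: 69 − 31 = 38 left.
November 2041 has 30 days: 38 − 30 = 8 left.
October 2041 has 31 days; 31 − 8 = 23 → October 23, 2041.

October 23, 2041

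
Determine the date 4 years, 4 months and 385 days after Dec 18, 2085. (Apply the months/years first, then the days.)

Advancing 4 years, 4 months and 385 days from December 18, 2085: first the month/year part, then the days.
+4 years → 2089; month 12 + 4 = 16, which is month 4 of year 2090 → April 2090.
Day 18 is valid in April, giving April 18, 2090.
Now add 385 days from April 18, 2090.
April has 30 days, so 30 − 18 = 12 days remain after April 18, 2090; 385 − 12 = 373 left.
May 2090 has 31 days: 373 − 31 = 342 left.
June 2090 has 30 days: 342 − 30 = 312 left.
July 2090 has 31 days: 312 − 31 = 281 left.
August 2090 has 31 days: 281 − 31 = 250 left.
September 2090 has 30 days: 250 − 30 = 220 left.
October 2090 has 31 days: 220 − 31 = 189 left.
November 2090 has 30 days: 189 − 30 = 159 left.
December 2090 has 31 days: 159 − 31 = 128 left.
January 2091 has 31 days: 128 − 31 = 97 left.
February 2091 has 28 days (2091 is not a leap year): 97 − 28 = 69 left.
March 2091 has 31 days: 69 − 31 = 38 left.
April 2091 has 30 days: 38 − 30 = 8 left.
8 days into May 2091 → May 8, 2091.

May 8, 2091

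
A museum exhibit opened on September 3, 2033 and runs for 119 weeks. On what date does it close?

Counting forward 119 weeks = 833 days from September 3, 2033.
September has 30 days, so 30 − 3 = 27 days remain after September 3, 2033; 833 − 27 = 806 left.
October 2033 has 31 days: 806 − 31 = 775 left.
November 2033 has 30 days: 775 − 30 = 745 left.
December 2033 has 31 days: 745 − 31 = 714 left.
January 2034 has 31 days: 714 − 31 = 683 left.
February 2034 has 28 days (2034 is not a leap year): 683 − 28 = 655 left.
March 2034 has 31 days: 655 − 31 = 624 left.
April 2034 has 30 days: 624 − 30 = 594 left.
May 2034 has 31 days: 594 − 31 = 563 left.
June 2034 has 30 days: 563 − 30 = 533 left.
July 2034 has 31 days: 533 − 31 = 502 left.
August 2034 has 31 days: 502 − 31 = 471 left.
September 2034 has 30 days: 471 − 30 = 441 left.
October 2034 has 31 days: 441 − 31 = 410 left.
November 2034 has 30 days: 410 − 30 = 380 left.
December 2034 has 31 days: 380 − 31 = 349 left.
January 2035 has 31 days: 349 − 31 = 318 left.
February 2035 has 28 days (2035 is not a leap year): 318 − 28 = 290 left.
March 2035 has 31 days: 290 − 31 = 259 left.
April 2035 has 30 days: 259 − 30 = 229 left.
May 2035 has 31 days: 229 − 31 = 198 left.
June 2035 has 30 days: 198 − 30 = 168 left.
July 2035 has 31 days: 168 − 31 = 137 left.
August 2035 has 31 days: 137 − 31 = 106 left.
September 2035 has 30 days: 106 − 30 = 76 left.
October 2035 has 31 days: 76 − 31 = 45 left.
November 2035 has 30 days: 45 − 30 = 15 left.
15 days into December 2035 → December 15, 2035.

December 15, 2035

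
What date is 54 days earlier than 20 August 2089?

Going back 54 days from August 20, 2089.
Going back 20 days from August 20, 2089 reaches the end of the previous month; 54 − 20 = 34 left.
July 2089 has 31 days: 34 − 31 = 3 left.
June 2089 has 30 days; 30 − 3 = 27 → June 27, 2089.

June 27, 2089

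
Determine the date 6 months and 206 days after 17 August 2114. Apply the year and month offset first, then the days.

September 11, 2115

Advancing 6 months and 206 days from August 17, 2114: first the month/year part, then the days.
month 8 + 6 = 14, which is month 2 of year 2115 → February 2115.
Day 17 is valid in February, giving February 17, 2115.
Now add 206 days from February 17, 2115.
February has 28 days, so 28 − 17 = 11 days remain after February 17, 2115; 206 − 11 = 195 left.
March 2115 has 31 days: 195 − 31 = 164 left.
April 2115 has 30 days: 164 − 30 = 134 left.
May 2115 has 31 days: 134 − 31 = 103 left.
June 2115 has 30 days: 103 − 30 = 73 left.
July 2115 has 31 days: 73 − 31 = 42 left.
August 2115 has 31 days: 42 − 31 = 11 left.
11 days into September 2115 → September 11, 2115.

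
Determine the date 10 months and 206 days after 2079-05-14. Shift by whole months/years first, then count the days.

Adding 10 months and 206 days from May 14, 2079: first the month/year part, then the days.
month 5 + 10 = 15, which is month 3 of year 2080 → March 2080.
Day 14 is valid in March, giving March 14, 2080.
Now add 206 days from March 14, 2080.
March has 31 days, so 31 − 14 = 17 days remain after March 14, 2080; 206 − 17 = 189 left.
April 2080 has 30 days: 189 − 30 = 159 left.
May 2080 has 31 days: 159 − 31 = 128 left.
June 2080 has 30 days: 128 − 30 = 98 left.
July 2080 has 31 days: 98 − 31 = 67 left.
August 2080 has 31 days: 67 − 31 = 36 left.
September 2080 has 30 days: 36 − 30 = 6 left.
6 days into October 2080 → October 6, 2080.

October 6, 2080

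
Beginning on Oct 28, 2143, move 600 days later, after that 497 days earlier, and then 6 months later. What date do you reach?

Advancing 600 days from October 28, 2143:
October has 31 days, so 31 − 28 = 3 days remain after October 28, 2143; 600 − 3 = 597 left.
November 2143 has 30 days: 597 − 30 = 567 left.
December 2143 has 31 days: 567 − 31 = 536 left.
January 2144 has 31 days: 536 − 31 = 505 left.
February 2144 has 29 days (2144 is a leap year): 505 − 29 = 476 left.
March 2144 has 31 days: 476 − 31 = 445 left.
April 2144 has 30 days: 445 − 30 = 415 left.
May 2144 has 31 days: 415 − 31 = 384 left.
June 2144 has 30 days: 384 − 30 = 354 left.
July 2144 has 31 days: 354 − 31 = 323 left.
August 2144 has 31 days: 323 − 31 = 292 left.
September 2144 has 30 days: 292 − 30 = 262 left.
October 2144 has 31 days: 262 − 31 = 231 left.
November 2144 has 30 days: 231 − 30 = 201 left.
December 2144 has 31 days: 201 − 31 = 170 left.
January 2145 has 31 days: 170 − 31 = 139 left.
February 2145 has 28 days (2145 is not a leap year): 139 − 28 = 111 left.
March 2145 has 31 days: 111 − 31 = 80 left.
April 2145 has 30 days: 80 − 30 = 50 left.
May 2145 has 31 days: 50 − 31 = 19 left.
19 days into June 2145 → June 19, 2145.
Subtracting 497 days from June 19, 2145:
Going back 19 days from June 19, 2145 reaches the end of the previous month; 497 − 19 = 478 left.
May 2145 has 31 days: 478 − 31 = 447 left.
April 2145 has 30 days: 447 − 30 = 417 left.
March 2145 has 31 days: 417 − 31 = 386 left.
February 2145 has 28 days (2145 is not a leap year): 386 − 28 = 358 left.
January 2145 has 31 days: 358 − 31 = 327 left.
December 2144 has 31 days: 327 − 31 = 296 left.
November 2144 has 30 days: 296 − 30 = 266 left.
October 2144 has 31 days: 266 − 31 = 235 left.
September 2144 has 30 days: 235 − 30 = 205 left.
August 2144 has 31 days: 205 − 31 = 174 left.
July 2144 has 31 days: 174 − 31 = 143 left.
June 2144 has 30 days: 143 − 30 = 113 left.
May 2144 has 31 days: 113 − 31 = 82 left.
April 2144 has 30 days: 82 − 30 = 52 left.
March 2144 has 31 days: 52 − 31 = 21 left.
February 2144 has 29 days; 29 − 21 = 8 → February 8, 2144.
Adding 6 months from February 8, 2144:
month 2 + 6 = 8 → August 2144.
Day 8 is valid in August, giving August 8, 2144.

August 8, 2144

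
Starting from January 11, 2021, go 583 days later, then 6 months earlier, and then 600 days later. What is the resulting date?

October 10, 2023

Counting forward 583 days from January 11, 2021:
January has 31 days, so 31 − 11 = 20 days remain after January 11, 2021; 583 − 20 = 563 left.
February 2021 has 28 days (2021 is not a leap year): 563 − 28 = 535 left.
March 2021 has 31 days: 535 − 31 = 504 left.
April 2021 has 30 days: 504 − 30 = 474 left.
May 2021 has 31 days: 474 − 31 = 443 left.
June 2021 has 30 days: 443 − 30 = 413 left.
July 2021 has 31 days: 413 − 31 = 382 left.
August 2021 has 31 days: 382 − 31 = 351 left.
September 2021 has 30 days: 351 − 30 = 321 left.
October 2021 has 31 days: 321 − 31 = 290 left.
November 2021 has 30 days: 290 − 30 = 260 left.
December 2021 has 31 days: 260 − 31 = 229 left.
January 2022 has 31 days: 229 − 31 = 198 left.
February 2022 has 28 days (2022 is not a leap year): 198 − 28 = 170 left.
March 2022 has 31 days: 170 − 31 = 139 left.
April 2022 has 30 days: 139 − 30 = 109 left.
May 2022 has 31 days: 109 − 31 = 78 left.
June 2022 has 30 days: 78 − 30 = 48 left.
July 2022 has 31 days: 48 − 31 = 17 left.
17 days into August 2022 → August 17, 2022.
Subtracting 6 months from August 17, 2022:
month 8 − 6 = 2 → February 2022.
Day 17 is valid in February, giving February 17, 2022.
Adding 600 days from February 17, 2022:
February has 28 days, so 28 − 17 = 11 days remain after February 17, 2022; 600 − 11 = 589 left.
March 2022 has 31 days: 589 − 31 = 558 left.
April 2022 has 30 days: 558 − 30 = 528 left.
May 2022 has 31 days: 528 − 31 = 497 left.
June 2022 has 30 days: 497 − 30 = 467 left.
July 2022 has 31 days: 467 − 31 = 436 left.
August 2022 has 31 days: 436 − 31 = 405 left.
September 2022 has 30 days: 405 − 30 = 375 left.
October 2022 has 31 days: 375 − 31 = 344 left.
November 2022 has 30 days: 344 − 30 = 314 left.
December 2022 has 31 days: 314 − 31 = 283 left.
January 2023 has 31 days: 283 − 31 = 252 left.
February 2023 has 28 days (2023 is not a leap year): 252 − 28 = 224 left.
March 2023 has 31 days: 224 − 31 = 193 left.
April 2023 has 30 days: 193 − 30 = 163 left.
May 2023 has 31 days: 163 − 31 = 132 left.
June 2023 has 30 days: 132 − 30 = 102 left.
July 2023 has 31 days: 102 − 31 = 71 left.
August 2023 has 31 days: 71 − 31 = 40 left.
September 2023 has 30 days: 40 − 30 = 10 left.
10 days into October 2023 → October 10, 2023.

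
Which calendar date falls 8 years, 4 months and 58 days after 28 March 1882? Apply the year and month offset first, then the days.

Advancing 8 years, 4 months and 58 days from March 28, 1882: first the month/year part, then the days.
+8 years → 1890; month 3 + 4 = 7 → July 1890.
Day 28 is valid in July, giving July 28, 1890.
Now add 58 days from July 28, 1890.
July has 31 days, so 31 − 28 = 3 days remain after July 28, 1890; 58 − 3 = 55 left.
August 1890 has 31 days: 55 − 31 = 24 left.
24 days into September 1890 → September 24, 1890.

September 24, 1890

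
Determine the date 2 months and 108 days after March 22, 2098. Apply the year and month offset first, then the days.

September 7, 2098

Adding 2 months and 108 days from March 22, 2098: first the month/year part, then the days.
month 3 + 2 = 5 → May 2098.
Day 22 is valid in May, giving May 22, 2098.
Now add 108 days from May 22, 2098.
May has 31 days, so 31 − 22 = 9 days remain after May 22, 2098; 108 − 9 = 99 left.
June 2098 has 30 days: 99 − 30 = 69 left.
July 2098 has 31 days: 69 − 31 = 38 left.
August 2098 has 31 days: 38 − 31 = 7 left.
7 days into September 2098 → September 7, 2098.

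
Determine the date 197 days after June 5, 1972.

Advancing 197 days from June 5, 1972.
June has 30 days, so 30 − 5 = 25 days remain after June 5, 1972; 197 − 25 = 172 left.
July 1972 has 31 days: 172 − 31 = 141 left.
August 1972 has 31 days: 141 − 31 = 110 left.
September 1972 has 30 days: 110 − 30 = 80 left.
October 1972 has 31 days: 80 − 31 = 49 left.
November 1972 has 30 days: 49 − 30 = 19 left.
19 days into December 1972 → December 19, 1972.

December 19, 1972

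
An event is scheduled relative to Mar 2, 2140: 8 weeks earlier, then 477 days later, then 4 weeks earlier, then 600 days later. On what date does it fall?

November 20, 2142

Counting back 8 weeks (= 56 days) from March 2, 2140:
Going back 2 days from March 2, 2140 reaches the end of the previous month; 56 − 2 = 54 left.
February 2140 has 29 days (2140 is a leap year): 54 − 29 = 25 left.
January 2140 has 31 days; 31 − 25 = 6 → January 6, 2140.
Advancing 477 days from January 6, 2140:
January has 31 days, so 31 − 6 = 25 days remain after January 6, 2140; 477 − 25 = 452 left.
February 2140 has 29 days (2140 is a leap year): 452 − 29 = 423 left.
March 2140 has 31 days: 423 − 31 = 392 left.
April 2140 has 30 days: 392 − 30 = 362 left.
May 2140 has 31 days: 362 − 31 = 331 left.
June 2140 has 30 days: 331 − 30 = 301 left.
July 2140 has 31 days: 301 − 31 = 270 left.
August 2140 has 31 days: 270 − 31 = 239 left.
September 2140 has 30 days: 239 − 30 = 209 left.
October 2140 has 31 days: 209 − 31 = 178 left.
November 2140 has 30 days: 178 − 30 = 148 left.
December 2140 has 31 days: 148 − 31 = 117 left.
January 2141 has 31 days: 117 − 31 = 86 left.
February 2141 has 28 days (2141 is not a leap year): 86 − 28 = 58 left.
March 2141 has 31 days: 58 − 31 = 27 left.
27 days into April 2141 → April 27, 2141.
Counting back 4 weeks (= 28 days) from April 27, 2141:
Going back 27 days from April 27, 2141 reaches the end of the previous month; 28 − 27 = 1 left.
March 2141 has 31 days; 31 − 1 = 30 → March 30, 2141.
Counting forward 600 days from March 30, 2141:
March has 31 days, so 31 − 30 = 1 day remains after March 30, 2141; 600 − 1 = 599 left.
April 2141 has 30 days: 599 − 30 = 569 left.
May 2141 has 31 days: 569 − 31 = 538 left.
June 2141 has 30 days: 538 − 30 = 508 left.
July 2141 has 31 days: 508 − 31 = 477 left.
August 2141 has 31 days: 477 − 31 = 446 left.
September 2141 has 30 days: 446 − 30 = 416 left.
October 2141 has 31 days: 416 − 31 = 385 left.
November 2141 has 30 days: 385 − 30 = 355 left.
December 2141 has 31 days: 355 − 31 = 324 left.
January 2142 has 31 days: 324 − 31 = 293 left.
February 2142 has 28 days (2142 is not a leap year): 293 − 28 = 265 left.
March 2142 has 31 days: 265 − 31 = 234 left.
April 2142 has 30 days: 234 − 30 = 204 left.
May 2142 has 31 days: 204 − 31 = 173 left.
June 2142 has 30 days: 173 − 30 = 143 left.
July 2142 has 31 days: 143 − 31 = 112 left.
August 2142 has 31 days: 112 − 31 = 81 left.
September 2142 has 30 days: 81 − 30 = 51 left.
October 2142 has 31 days: 51 − 31 = 20 left.
20 days into November 2142 → November 20, 2142.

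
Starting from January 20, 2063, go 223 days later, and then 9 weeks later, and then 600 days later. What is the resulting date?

Advancing 223 days from January 20, 2063:
January has 31 days, so 31 − 20 = 11 days remain after January 20, 2063; 223 − 11 = 212 left.
February 2063 has 28 days (2063 is not a leap year): 212 − 28 = 184 left.
March 2063 has 31 days: 184 − 31 = 153 left.
April 2063 has 30 days: 153 − 30 = 123 left.
May 2063 has 31 days: 123 − 31 = 92 left.
June 2063 has 30 days: 92 − 30 = 62 left.
July 2063 has 31 days: 62 − 31 = 31 left.
31 days into August 2063 → August 31, 2063.
Advancing 9 weeks (= 63 days) from August 31, 2063:
August has 31 days, so 31 − 31 = 0 days remain after August 31, 2063; 63 − 0 = 63 left.
September 2063 has 30 days: 63 − 30 = 33 left.
October 2063 has 31 days: 33 − 31 = 2 left.
2 days into November 2063 → November 2, 2063.
Adding 600 days from November 2, 2063:
November has 30 days, so 30 − 2 = 28 days remain after November 2, 2063; 600 − 28 = 572 left.
December 2063 has 31 days: 572 − 31 = 541 left.
January 2064 has 31 days: 541 − 31 = 510 left.
February 2064 has 29 days (2064 is a leap year): 510 − 29 = 481 left.
March 2064 has 31 days: 481 − 31 = 450 left.
April 2064 has 30 days: 450 − 30 = 420 left.
May 2064 has 31 days: 420 − 31 = 389 left.
June 2064 has 30 days: 389 − 30 = 359 left.
July 2064 has 31 days: 359 − 31 = 328 left.
August 2064 has 31 days: 328 − 31 = 297 left.
September 2064 has 30 days: 297 − 30 = 267 left.
October 2064 has 31 days: 267 − 31 = 236 left.
November 2064 has 30 days: 236 − 30 = 206 left.
December 2064 has 31 days: 206 − 31 = 175 left.
January 2065 has 31 days: 175 − 31 = 144 left.
February 2065 has 28 days (2065 is not a leap year): 144 − 28 = 116 left.
March 2065 has 31 days: 116 − 31 = 85 left.
April 2065 has 30 days: 85 − 30 = 55 left.
May 2065 has 31 days: 55 − 31 = 24 left.
24 days into June 2065 → June 24, 2065.

June 24, 2065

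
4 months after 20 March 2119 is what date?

July 20, 2119

Adding 4 months from March 20, 2119.
month 3 + 4 = 7 → July 2119.
Day 20 is valid in July, giving July 20, 2119.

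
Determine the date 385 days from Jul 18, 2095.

August 6, 2096

Counting forward 385 days from July 18, 2095.
July has 31 days, so 31 − 18 = 13 days remain after July 18, 2095; 385 − 13 = 372 left.
August 2095 has 31 days: 372 − 31 = 341 left.
September 2095 has 30 days: 341 − 30 = 311 left.
October 2095 has 31 days: 311 − 31 = 280 left.
November 2095 has 30 days: 280 − 30 = 250 left.
December 2095 has 31 days: 250 − 31 = 219 left.
January 2096 has 31 days: 219 − 31 = 188 left.
February 2096 has 29 days (2096 is a leap year): 188 − 29 = 159 left.
March 2096 has 31 days: 159 − 31 = 128 left.
April 2096 has 30 days: 128 − 30 = 98 left.
May 2096 has 31 days: 98 − 31 = 67 left.
June 2096 has 30 days: 67 − 30 = 37 left.
July 2096 has 31 days: 37 − 31 = 6 left.
6 days into August 2096 → August 6, 2096.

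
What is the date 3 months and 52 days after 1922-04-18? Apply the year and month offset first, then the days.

September 8, 1922

Advancing 3 months and 52 days from April 18, 1922: first the month/year part, then the days.
month 4 + 3 = 7 → July 1922.
Day 18 is valid in July, giving July 18, 1922.
Now add 52 days from July 18, 1922.
July has 31 days, so 31 − 18 = 13 days remain after July 18, 1922; 52 − 13 = 39 left.
August 1922 has 31 days: 39 − 31 = 8 left.
8 days into September 1922 → September 8, 1922.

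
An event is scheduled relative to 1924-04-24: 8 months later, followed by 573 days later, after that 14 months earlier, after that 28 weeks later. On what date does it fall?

December 2, 1925

Counting forward 8 months from April 24, 1924:
month 4 + 8 = 12 → December 1924.
Day 24 is valid in December, giving December 24, 1924.
Counting forward 573 days from December 24, 1924:
December has 31 days, so 31 − 24 = 7 days remain after December 24, 1924; 573 − 7 = 566 left.
January 1925 has 31 days: 566 − 31 = 535 left.
February 1925 has 28 days (1925 is not a leap year): 535 − 28 = 507 left.
March 1925 has 31 days: 507 − 31 = 476 left.
April 1925 has 30 days: 476 − 30 = 446 left.
May 1925 has 31 days: 446 − 31 = 415 left.
June 1925 has 30 days: 415 − 30 = 385 left.
July 1925 has 31 days: 385 − 31 = 354 left.
August 1925 has 31 days: 354 − 31 = 323 left.
September 1925 has 30 days: 323 − 30 = 293 left.
October 1925 has 31 days: 293 − 31 = 262 left.
November 1925 has 30 days: 262 − 30 = 232 left.
December 1925 has 31 days: 232 − 31 = 201 left.
January 1926 has 31 days: 201 − 31 = 170 left.
February 1926 has 28 days (1926 is not a leap year): 170 − 28 = 142 left.
March 1926 has 31 days: 142 − 31 = 111 left.
April 1926 has 30 days: 111 − 30 = 81 left.
May 1926 has 31 days: 81 − 31 = 50 left.
June 1926 has 30 days: 50 − 30 = 20 left.
20 days into July 1926 → July 20, 1926.
Subtracting 14 months from July 20, 1926:
month 7 − 14 = -7, which is month 5 of year 1925 → May 1925.
Day 20 is valid in May, giving May 20, 1925.
Advancing 28 weeks (= 196 days) from May 20, 1925:
May has 31 days, so 31 − 20 = 11 days remain after May 20, 1925; 196 − 11 = 185 left.
June 1925 has 30 days: 185 − 30 = 155 left.
July 1925 has 31 days: 155 − 31 = 124 left.
August 1925 has 31 days: 124 − 31 = 93 left.
September 1925 has 30 days: 93 − 30 = 63 left.
October 1925 has 31 days: 63 − 31 = 32 left.
November 1925 has 30 days: 32 − 30 = 2 left.
2 days into December 1925 → December 2, 1925.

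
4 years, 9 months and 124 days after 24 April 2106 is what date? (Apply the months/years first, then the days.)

May 28, 2111

Advancing 4 years, 9 months and 124 days from April 24, 2106: first the month/year part, then the days.
+4 years → 2110; month 4 + 9 = 13, which is month 1 of year 2111 → January 2111.
Day 24 is valid in January, giving January 24, 2111.
Now add 124 days from January 24, 2111.
January has 31 days, so 31 − 24 = 7 days remain after January 24, 2111; 124 − 7 = 117 left.
February 2111 has 28 days (2111 is not a leap year): 117 − 28 = 89 left.
March 2111 has 31 days: 89 − 31 = 58 left.
April 2111 has 30 days: 58 − 30 = 28 left.
28 days into May 2111 → May 28, 2111.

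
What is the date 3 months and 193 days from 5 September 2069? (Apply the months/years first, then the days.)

June 16, 2070

Counting forward 3 months and 193 days from September 5, 2069: first the month/year part, then the days.
month 9 + 3 = 12 → December 2069.
Day 5 is valid in December, giving December 5, 2069.
Now add 193 days from December 5, 2069.
December has 31 days, so 31 − 5 = 26 days remain after December 5, 2069; 193 − 26 = 167 left.
January 2070 has 31 days: 167 − 31 = 136 left.
February 2070 has 28 days (2070 is not a leap year): 136 − 28 = 108 left.
March 2070 has 31 days: 108 − 31 = 77 left.
April 2070 has 30 days: 77 − 30 = 47 left.
May 2070 has 31 days: 47 − 31 = 16 left.
16 days into June 2070 → June 16, 2070.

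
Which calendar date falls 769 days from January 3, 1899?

Counting forward 769 days from January 3, 1899.
January has 31 days, so 31 − 3 = 28 days remain after January 3, 1899; 769 − 28 = 741 left.
February 1899 has 28 days (1899 is not a leap year): 741 − 28 = 713 left.
March 1899 has 31 days: 713 − 31 = 682 left.
April 1899 has 30 days: 682 − 30 = 652 left.
May 1899 has 31 days: 652 − 31 = 621 left.
June 1899 has 30 days: 621 − 30 = 591 left.
July 1899 has 31 days: 591 − 31 = 560 left.
August 1899 has 31 days: 560 − 31 = 529 left.
September 1899 has 30 days: 529 − 30 = 499 left.
October 1899 has 31 days: 499 − 31 = 468 left.
November 1899 has 30 days: 468 − 30 = 438 left.
December 1899 has 31 days: 438 − 31 = 407 left.
January 1900 has 31 days: 407 − 31 = 376 left.
February 1900 has 28 days (1900 is not a leap year (divisible by 100 but not 400)): 376 − 28 = 348 left.
March 1900 has 31 days: 348 − 31 = 317 left.
April 1900 has 30 days: 317 − 30 = 287 left.
May 1900 has 31 days: 287 − 31 = 256 left.
June 1900 has 30 days: 256 − 30 = 226 left.
July 1900 has 31 days: 226 − 31 = 195 left.
August 1900 has 31 days: 195 − 31 = 164 left.
September 1900 has 30 days: 164 − 30 = 134 left.
October 1900 has 31 days: 134 − 31 = 103 left.
November 1900 has 30 days: 103 − 30 = 73 left.
December 1900 has 31 days: 73 − 31 = 42 left.
January 1901 has 31 days: 42 − 31 = 11 left.
11 days into February 1901 → February 11, 1901.

February 11, 1901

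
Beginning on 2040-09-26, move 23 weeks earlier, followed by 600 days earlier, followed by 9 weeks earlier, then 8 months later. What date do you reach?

February 25, 2039

Counting back 23 weeks (= 161 days) from September 26, 2040:
Going back 26 days from September 26, 2040 reaches the end of the previous month; 161 − 26 = 135 left.
August 2040 has 31 days: 135 − 31 = 104 left.
July 2040 has 31 days: 104 − 31 = 73 left.
June 2040 has 30 days: 73 − 30 = 43 left.
May 2040 has 31 days: 43 − 31 = 12 left.
April 2040 has 30 days; 30 − 12 = 18 → April 18, 2040.
Subtracting 600 days from April 18, 2040:
Going back 18 days from April 18, 2040 reaches the end of the previous month; 600 − 18 = 582 left.
March 2040 has 31 days: 582 − 31 = 551 left.
February 2040 has 29 days (2040 is a leap year): 551 − 29 = 522 left.
January 2040 has 31 days: 522 − 31 = 491 left.
December 2039 has 31 days: 491 − 31 = 460 left.
November 2039 has 30 days: 460 − 30 = 430 left.
October 2039 has 31 days: 430 − 31 = 399 left.
September 2039 has 30 days: 399 − 30 = 369 left.
August 2039 has 31 days: 369 − 31 = 338 left.
July 2039 has 31 days: 338 − 31 = 307 left.
June 2039 has 30 days: 307 − 30 = 277 left.
May 2039 has 31 days: 277 − 31 = 246 left.
April 2039 has 30 days: 246 − 30 = 216 left.
March 2039 has 31 days: 216 − 31 = 185 left.
February 2039 has 28 days (2039 is not a leap year): 185 − 28 = 157 left.
January 2039 has 31 days: 157 − 31 = 126 left.
December 2038 has 31 days: 126 − 31 = 95 left.
November 2038 has 30 days: 95 − 30 = 65 left.
October 2038 has 31 days: 65 − 31 = 34 left.
September 2038 has 30 days: 34 − 30 = 4 left.
August 2038 has 31 days; 31 − 4 = 27 → August 27, 2038.
Going back 9 weeks (= 63 days) from August 27, 2038:
Going back 27 days from August 27, 2038 reaches the end of the previous month; 63 − 27 = 36 left.
July 2038 has 31 days: 36 − 31 = 5 left.
June 2038 has 30 days; 30 − 5 = 25 → June 25, 2038.
Adding 8 months from June 25, 2038:
month 6 + 8 = 14, which is month 2 of year 2039 → February 2039.
Day 25 is valid in February, giving February 25, 2039.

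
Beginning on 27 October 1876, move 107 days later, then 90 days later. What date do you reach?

Advancing 107 days from October 27, 1876:
October has 31 days, so 31 − 27 = 4 days remain after October 27, 1876; 107 − 4 = 103 left.
November 1876 has 30 days: 103 − 30 = 73 left.
December 1876 has 31 days: 73 − 31 = 42 left.
January 1877 has 31 days: 42 − 31 = 11 left.
11 days into February 1877 → February 11, 1877.
Adding 90 days from February 11, 1877:
February has 28 days, so 28 − 11 = 17 days remain after February 11, 1877; 90 − 17 = 73 left.
March 1877 has 31 days: 73 − 31 = 42 left.
April 1877 has 30 days: 42 − 30 = 12 left.
12 days into May 1877 → May 12, 1877.

May 12, 1877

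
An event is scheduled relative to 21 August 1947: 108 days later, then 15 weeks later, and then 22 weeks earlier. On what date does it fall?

October 19, 1947

Advancing 108 days from August 21, 1947:
August has 31 days, so 31 − 21 = 10 days remain after August 21, 1947; 108 − 10 = 98 left.
September 1947 has 30 days: 98 − 30 = 68 left.
October 1947 has 31 days: 68 − 31 = 37 left.
November 1947 has 30 days: 37 − 30 = 7 left.
7 days into December 1947 → December 7, 1947.
Advancing 15 weeks (= 105 days) from December 7, 1947:
December has 31 days, so 31 − 7 = 24 days remain after December 7, 1947; 105 − 24 = 81 left.
January 1948 has 31 days: 81 − 31 = 50 left.
February 1948 has 29 days (1948 is a leap year): 50 − 29 = 21 left.
21 days into March 1948 → March 21, 1948.
Going back 22 weeks (= 154 days) from March 21, 1948:
Going back 21 days from March 21, 1948 reaches the end of the previous month; 154 − 21 = 133 left.
February 1948 has 29 days (1948 is a leap year): 133 − 29 = 104 left.
January 1948 has 31 days: 104 − 31 = 73 left.
December 1947 has 31 days: 73 − 31 = 42 left.
November 1947 has 30 days: 42 − 30 = 12 left.
October 1947 has 31 days; 31 − 12 = 19 → October 19, 1947.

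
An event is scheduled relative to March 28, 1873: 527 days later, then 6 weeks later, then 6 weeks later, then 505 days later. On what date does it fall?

Adding 527 days from March 28, 1873:
March has 31 days, so 31 − 28 = 3 days remain after March 28, 1873; 527 − 3 = 524 left.
April 1873 has 30 days: 524 − 30 = 494 left.
May 1873 has 31 days: 494 − 31 = 463 left.
June 1873 has 30 days: 463 − 30 = 433 left.
July 1873 has 31 days: 433 − 31 = 402 left.
August 1873 has 31 days: 402 − 31 = 371 left.
September 1873 has 30 days: 371 − 30 = 341 left.
October 1873 has 31 days: 341 − 31 = 310 left.
November 1873 has 30 days: 310 − 30 = 280 left.
December 1873 has 31 days: 280 − 31 = 249 left.
January 1874 has 31 days: 249 − 31 = 218 left.
February 1874 has 28 days (1874 is not a leap year): 218 − 28 = 190 left.
March 1874 has 31 days: 190 − 31 = 159 left.
April 1874 has 30 days: 159 − 30 = 129 left.
May 1874 has 31 days: 129 − 31 = 98 left.
June 1874 has 30 days: 98 − 30 = 68 left.
July 1874 has 31 days: 68 − 31 = 37 left.
August 1874 has 31 days: 37 − 31 = 6 left.
6 days into September 1874 → September 6, 1874.
Adding 6 weeks (= 42 days) from September 6, 1874:
September has 30 days, so 30 − 6 = 24 days remain after September 6, 1874; 42 − 24 = 18 left.
18 days into October 1874 → October 18, 1874.
Advancing 6 weeks (= 42 days) from October 18, 1874:
October has 31 days, so 31 − 18 = 13 days remain after October 18, 1874; 42 − 13 = 29 left.
29 days into November 1874 → November 29, 1874.
Advancing 505 days from November 29, 1874:
November has 30 days, so 30 − 29 = 1 day remains after November 29, 1874; 505 − 1 = 504 left.
December 1874 has 31 days: 504 − 31 = 473 left.
January 1875 has 31 days: 473 − 31 = 442 left.
February 1875 has 28 days (1875 is not a leap year): 442 − 28 = 414 left.
March 1875 has 31 days: 414 − 31 = 383 left.
April 1875 has 30 days: 383 − 30 = 353 left.
May 1875 has 31 days: 353 − 31 = 322 left.
June 1875 has 30 days: 322 − 30 = 292 left.
July 1875 has 31 days: 292 − 31 = 261 left.
August 1875 has 31 days: 261 − 31 = 230 left.
September 1875 has 30 days: 230 − 30 = 200 left.
October 1875 has 31 days: 200 − 31 = 169 left.
November 1875 has 30 days: 169 − 30 = 139 left.
December 1875 has 31 days: 139 − 31 = 108 left.
January 1876 has 31 days: 108 − 31 = 77 left.
February 1876 has 29 days (1876 is a leap year): 77 − 29 = 48 left.
March 1876 has 31 days: 48 − 31 = 17 left.
17 days into April 1876 → April 17, 1876.

April 17, 1876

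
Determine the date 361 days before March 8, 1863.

March 12, 1862

Counting back 361 days from March 8, 1863.
Going back 8 days from March 8, 1863 reaches the end of the previous month; 361 − 8 = 353 left.
February 1863 has 28 days (1863 is not a leap year): 353 − 28 = 325 left.
January 1863 has 31 days: 325 − 31 = 294 left.
December 1862 has 31 days: 294 − 31 = 263 left.
November 1862 has 30 days: 263 − 30 = 233 left.
October 1862 has 31 days: 233 − 31 = 202 left.
September 1862 has 30 days: 202 − 30 = 172 left.
August 1862 has 31 days: 172 − 31 = 141 left.
July 1862 has 31 days: 141 − 31 = 110 left.
June 1862 has 30 days: 110 − 30 = 80 left.
May 1862 has 31 days: 80 − 31 = 49 left.
April 1862 has 30 days: 49 − 30 = 19 left.
March 1862 has 31 days; 31 − 19 = 12 → March 12, 1862.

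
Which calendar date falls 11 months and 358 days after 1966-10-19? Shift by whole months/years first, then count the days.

Adding 11 months and 358 days from October 19, 1966: first the month/year part, then the days.
month 10 + 11 = 21, which is month 9 of year 1967 → September 1967.
Day 19 is valid in September, giving September 19, 1967.
Now add 358 days from September 19, 1967.
September has 30 days, so 30 − 19 = 11 days remain after September 19, 1967; 358 − 11 = 347 left.
October 1967 has 31 days: 347 − 31 = 316 left.
November 1967 has 30 days: 316 − 30 = 286 left.
December 1967 has 31 days: 286 − 31 = 255 left.
January 1968 has 31 days: 255 − 31 = 224 left.
February 1968 has 29 days (1968 is a leap year): 224 − 29 = 195 left.
March 1968 has 31 days: 195 − 31 = 164 left.
April 1968 has 30 days: 164 − 30 = 134 left.
May 1968 has 31 days: 134 − 31 = 103 left.
June 1968 has 30 days: 103 − 30 = 73 left.
July 1968 has 31 days: 73 − 31 = 42 left.
August 1968 has 31 days: 42 − 31 = 11 left.
11 days into September 1968 → September 11, 1968.

September 11, 1968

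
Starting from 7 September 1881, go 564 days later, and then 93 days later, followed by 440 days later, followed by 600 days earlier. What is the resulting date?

Adding 564 days from September 7, 1881:
September has 30 days, so 30 − 7 = 23 days remain after September 7, 1881; 564 − 23 = 541 left.
October 1881 has 31 days: 541 − 31 = 510 left.
November 1881 has 30 days: 510 − 30 = 480 left.
December 1881 has 31 days: 480 − 31 = 449 left.
January 1882 has 31 days: 449 − 31 = 418 left.
February 1882 has 28 days (1882 is not a leap year): 418 − 28 = 390 left.
March 1882 has 31 days: 390 − 31 = 359 left.
April 1882 has 30 days: 359 − 30 = 329 left.
May 1882 has 31 days: 329 − 31 = 298 left.
June 1882 has 30 days: 298 − 30 = 268 left.
July 1882 has 31 days: 268 − 31 = 237 left.
August 1882 has 31 days: 237 − 31 = 206 left.
September 1882 has 30 days: 206 − 30 = 176 left.
October 1882 has 31 days: 176 − 31 = 145 left.
November 1882 has 30 days: 145 − 30 = 115 left.
December 1882 has 31 days: 115 − 31 = 84 left.
January 1883 has 31 days: 84 − 31 = 53 left.
February 1883 has 28 days (1883 is not a leap year): 53 − 28 = 25 left.
25 days into March 1883 → March 25, 1883.
Counting forward 93 days from March 25, 1883:
March has 31 days, so 31 − 25 = 6 days remain after March 25, 1883; 93 − 6 = 87 left.
April 1883 has 30 days: 87 − 30 = 57 left.
May 1883 has 31 days: 57 − 31 = 26 left.
26 days into June 1883 → June 26, 1883.
Counting forward 440 days from June 26, 1883:
June has 30 days, so 30 − 26 = 4 days remain after June 26, 1883; 440 − 4 = 436 left.
July 1883 has 31 days: 436 − 31 = 405 left.
August 1883 has 31 days: 405 − 31 = 374 left.
September 1883 has 30 days: 374 − 30 = 344 left.
October 1883 has 31 days: 344 − 31 = 313 left.
November 1883 has 30 days: 313 − 30 = 283 left.
December 1883 has 31 days: 283 − 31 = 252 left.
January 1884 has 31 days: 252 − 31 = 221 left.
February 1884 has 29 days (1884 is a leap year): 221 − 29 = 192 left.
March 1884 has 31 days: 192 − 31 = 161 left.
April 1884 has 30 days: 161 − 30 = 131 left.
May 1884 has 31 days: 131 − 31 = 100 left.
June 1884 has 30 days: 100 − 30 = 70 left.
July 1884 has 31 days: 70 − 31 = 39 left.
August 1884 has 31 days: 39 − 31 = 8 left.
8 days into September 1884 → September 8, 1884.
Counting back 600 days from September 8, 1884:
Going back 8 days from September 8, 1884 reaches the end of the previous month; 600 − 8 = 592 left.
August 1884 has 31 days: 592 − 31 = 561 left.
July 1884 has 31 days: 561 − 31 = 530 left.
June 1884 has 30 days: 530 − 30 = 500 left.
May 1884 has 31 days: 500 − 31 = 469 left.
April 1884 has 30 days: 469 − 30 = 439 left.
March 1884 has 31 days: 439 − 31 = 408 left.
February 1884 has 29 days (1884 is a leap year): 408 − 29 = 379 left.
January 1884 has 31 days: 379 − 31 = 348 left.
December 1883 has 31 days: 348 − 31 = 317 left.
November 1883 has 30 days: 317 − 30 = 287 left.
October 1883 has 31 days: 287 − 31 = 256 left.
September 1883 has 30 days: 256 − 30 = 226 left.
August 1883 has 31 days: 226 − 31 = 195 left.
July 1883 has 31 days: 195 − 31 = 164 left.
June 1883 has 30 days: 164 − 30 = 134 left.
May 1883 has 31 days: 134 − 31 = 103 left.
April 1883 has 30 days: 103 − 30 = 73 left.
March 1883 has 31 days: 73 − 31 = 42 left.
February 1883 has 28 days (1883 is not a leap year): 42 − 28 = 14 left.
January 1883 has 31 days; 31 − 14 = 17 → January 17, 1883.

January 17, 1883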